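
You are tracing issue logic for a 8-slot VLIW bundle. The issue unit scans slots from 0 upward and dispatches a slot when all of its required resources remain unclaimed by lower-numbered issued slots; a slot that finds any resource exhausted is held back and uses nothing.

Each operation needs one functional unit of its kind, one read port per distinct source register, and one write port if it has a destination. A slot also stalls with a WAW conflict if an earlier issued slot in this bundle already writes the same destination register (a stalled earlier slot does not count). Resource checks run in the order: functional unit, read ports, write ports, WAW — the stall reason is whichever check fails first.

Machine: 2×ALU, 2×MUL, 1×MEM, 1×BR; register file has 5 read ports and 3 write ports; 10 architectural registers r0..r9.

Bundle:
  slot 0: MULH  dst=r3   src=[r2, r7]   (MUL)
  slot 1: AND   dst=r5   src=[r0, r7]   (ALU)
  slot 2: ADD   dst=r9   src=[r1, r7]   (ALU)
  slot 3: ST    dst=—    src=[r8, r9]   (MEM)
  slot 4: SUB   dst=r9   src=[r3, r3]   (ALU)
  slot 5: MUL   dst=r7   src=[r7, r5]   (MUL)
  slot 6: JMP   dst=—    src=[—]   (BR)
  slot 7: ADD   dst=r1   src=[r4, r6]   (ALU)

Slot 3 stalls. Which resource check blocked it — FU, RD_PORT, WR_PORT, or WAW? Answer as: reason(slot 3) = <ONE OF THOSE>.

reason(slot 3) = RD_PORT

(0) want 1×MUL +2rd +1wr — yes → AL2|MU1|ME1|BR1|rd3|wr2
(1) want 1×ALU +2rd +1wr — yes → AL1|MU1|ME1|BR1|rd1|wr1
(2) want 1×ALU +2rd +1wr — RD_PORT → AL1|MU1|ME1|BR1|rd1|wr1
(3) want 1×MEM +2rd +0wr — RD_PORT → AL1|MU1|ME1|BR1|rd1|wr1
(4) want 1×ALU +1rd +1wr — yes → AL0|MU1|ME1|BR1|rd0|wr0
(5) want 1×MUL +2rd +1wr — RD_PORT → AL0|MU1|ME1|BR1|rd0|wr0
(6) want 1×BR +0rd +0wr — yes → AL0|MU1|ME1|BR0|rd0|wr0
(7) want 1×ALU +2rd +1wr — FU → AL0|MU1|ME1|BR0|rd0|wr0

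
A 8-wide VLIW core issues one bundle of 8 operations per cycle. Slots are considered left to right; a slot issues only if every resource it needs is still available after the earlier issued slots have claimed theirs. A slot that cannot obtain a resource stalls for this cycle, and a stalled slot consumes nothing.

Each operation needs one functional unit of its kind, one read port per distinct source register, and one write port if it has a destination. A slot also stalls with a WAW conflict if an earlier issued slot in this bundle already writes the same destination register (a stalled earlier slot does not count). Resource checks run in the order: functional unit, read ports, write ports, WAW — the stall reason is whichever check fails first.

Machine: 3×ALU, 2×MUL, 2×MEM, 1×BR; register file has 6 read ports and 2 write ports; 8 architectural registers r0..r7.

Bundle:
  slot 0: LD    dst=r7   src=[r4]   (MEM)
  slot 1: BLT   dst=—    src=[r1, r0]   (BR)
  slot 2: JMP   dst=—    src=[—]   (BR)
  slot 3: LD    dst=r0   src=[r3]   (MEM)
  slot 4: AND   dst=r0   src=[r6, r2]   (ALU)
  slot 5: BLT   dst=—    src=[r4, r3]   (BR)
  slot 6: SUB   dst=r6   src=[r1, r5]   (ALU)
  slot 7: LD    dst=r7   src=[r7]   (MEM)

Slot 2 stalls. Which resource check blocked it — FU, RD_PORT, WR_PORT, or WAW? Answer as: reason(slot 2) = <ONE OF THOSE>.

reason(slot 2) = FU

#0 MEM src=r4 dispatched  <A:3 Mu:2 Ld:1 B:1 rd:5 wr:1>
#1 BR src=r1,r0 dispatched  <A:3 Mu:2 Ld:1 B:0 rd:3 wr:1>
#2 BR src=- held:FU  <A:3 Mu:2 Ld:1 B:0 rd:3 wr:1>
#3 MEM src=r3 dispatched  <A:3 Mu:2 Ld:0 B:0 rd:2 wr:0>
#4 ALU src=r6,r2 held:WR_PORT  <A:3 Mu:2 Ld:0 B:0 rd:2 wr:0>
#5 BR src=r4,r3 held:FU  <A:3 Mu:2 Ld:0 B:0 rd:2 wr:0>
#6 ALU src=r1,r5 held:WR_PORT  <A:3 Mu:2 Ld:0 B:0 rd:2 wr:0>
#7 MEM src=r7 held:FU  <A:3 Mu:2 Ld:0 B:0 rd:2 wr:0>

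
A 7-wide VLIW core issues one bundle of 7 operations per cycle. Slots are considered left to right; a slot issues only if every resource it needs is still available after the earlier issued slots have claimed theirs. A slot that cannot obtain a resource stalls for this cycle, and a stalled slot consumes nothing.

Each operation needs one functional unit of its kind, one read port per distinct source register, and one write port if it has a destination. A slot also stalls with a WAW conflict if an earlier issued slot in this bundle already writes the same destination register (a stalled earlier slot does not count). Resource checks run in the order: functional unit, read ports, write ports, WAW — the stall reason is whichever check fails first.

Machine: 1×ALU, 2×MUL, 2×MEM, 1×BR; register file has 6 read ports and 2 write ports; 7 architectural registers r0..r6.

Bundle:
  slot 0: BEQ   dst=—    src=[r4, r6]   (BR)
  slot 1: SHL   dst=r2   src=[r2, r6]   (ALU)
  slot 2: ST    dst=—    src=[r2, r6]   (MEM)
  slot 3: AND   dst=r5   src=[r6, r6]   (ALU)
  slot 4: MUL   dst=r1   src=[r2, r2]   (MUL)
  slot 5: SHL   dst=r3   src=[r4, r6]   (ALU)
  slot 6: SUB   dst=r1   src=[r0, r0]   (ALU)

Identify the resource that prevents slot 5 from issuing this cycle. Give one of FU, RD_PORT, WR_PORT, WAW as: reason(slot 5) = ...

  0. BR ⇒ go  {1A/2Mu/2Ld/0B | 4r 2w}
  1. ALU→r2 ⇒ go  {0A/2Mu/2Ld/0B | 2r 1w}
  2. MEM ⇒ go  {0A/2Mu/1Ld/0B | 0r 1w}
  3. ALU→r5 ⇒ no(FU)  {0A/2Mu/1Ld/0B | 0r 1w}
  4. MUL→r1 ⇒ no(RD_PORT)  {0A/2Mu/1Ld/0B | 0r 1w}
  5. ALU→r3 ⇒ no(FU)  {0A/2Mu/1Ld/0B | 0r 1w}
  6. ALU→r1 ⇒ no(FU)  {0A/2Mu/1Ld/0B | 0r 1w}

reason(slot 5) = FU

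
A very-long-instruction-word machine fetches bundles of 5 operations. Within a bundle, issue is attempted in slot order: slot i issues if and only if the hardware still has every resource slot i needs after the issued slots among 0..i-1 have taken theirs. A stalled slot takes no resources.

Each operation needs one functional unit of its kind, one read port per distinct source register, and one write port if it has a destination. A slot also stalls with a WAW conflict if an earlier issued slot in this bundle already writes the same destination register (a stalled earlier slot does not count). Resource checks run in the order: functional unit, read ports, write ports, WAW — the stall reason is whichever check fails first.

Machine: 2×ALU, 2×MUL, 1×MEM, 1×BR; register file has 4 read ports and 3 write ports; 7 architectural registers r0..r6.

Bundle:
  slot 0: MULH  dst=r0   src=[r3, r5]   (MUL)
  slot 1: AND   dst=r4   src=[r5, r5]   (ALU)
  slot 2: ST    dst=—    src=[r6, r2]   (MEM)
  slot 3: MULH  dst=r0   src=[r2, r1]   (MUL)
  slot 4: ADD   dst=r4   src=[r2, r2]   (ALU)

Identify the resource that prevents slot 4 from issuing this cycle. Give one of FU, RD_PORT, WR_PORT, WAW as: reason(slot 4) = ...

#0 MUL src=r3,r5 dispatched  <A:2 Mu:1 Ld:1 B:1 rd:2 wr:2>
#1 ALU src=r5,r5 dispatched  <A:1 Mu:1 Ld:1 B:1 rd:1 wr:1>
#2 MEM src=r6,r2 held:RD_PORT  <A:1 Mu:1 Ld:1 B:1 rd:1 wr:1>
#3 MUL src=r2,r1 held:RD_PORT  <A:1 Mu:1 Ld:1 B:1 rd:1 wr:1>
#4 ALU src=r2,r2 held:WAW  <A:1 Mu:1 Ld:1 B:1 rd:1 wr:1>

reason(slot 4) = WAW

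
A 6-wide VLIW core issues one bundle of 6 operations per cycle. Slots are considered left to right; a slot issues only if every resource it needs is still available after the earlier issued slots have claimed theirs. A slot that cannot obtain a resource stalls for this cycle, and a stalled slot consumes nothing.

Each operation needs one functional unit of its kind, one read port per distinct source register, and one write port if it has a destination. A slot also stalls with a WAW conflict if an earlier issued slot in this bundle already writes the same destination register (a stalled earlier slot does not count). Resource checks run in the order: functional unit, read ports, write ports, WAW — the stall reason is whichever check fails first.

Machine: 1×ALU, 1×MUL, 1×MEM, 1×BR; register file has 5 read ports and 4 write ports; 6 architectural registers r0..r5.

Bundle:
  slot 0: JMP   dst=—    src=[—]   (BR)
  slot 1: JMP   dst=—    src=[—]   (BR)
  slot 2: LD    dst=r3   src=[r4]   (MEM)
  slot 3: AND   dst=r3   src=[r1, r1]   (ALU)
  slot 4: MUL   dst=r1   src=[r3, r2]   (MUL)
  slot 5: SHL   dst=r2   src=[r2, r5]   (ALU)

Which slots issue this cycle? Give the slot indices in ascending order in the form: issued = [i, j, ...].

issued = [0, 2, 4, 5]

(0) want 1×BR +0rd +0wr — yes → AL1|MU1|ME1|BR0|rd5|wr4
(1) want 1×BR +0rd +0wr — FU → AL1|MU1|ME1|BR0|rd5|wr4
(2) want 1×MEM +1rd +1wr — yes → AL1|MU1|ME0|BR0|rd4|wr3
(3) want 1×ALU +1rd +1wr — WAW → AL1|MU1|ME0|BR0|rd4|wr3
(4) want 1×MUL +2rd +1wr — yes → AL1|MU0|ME0|BR0|rd2|wr2
(5) want 1×ALU +2rd +1wr — yes → AL0|MU0|ME0|BR0|rd0|wr1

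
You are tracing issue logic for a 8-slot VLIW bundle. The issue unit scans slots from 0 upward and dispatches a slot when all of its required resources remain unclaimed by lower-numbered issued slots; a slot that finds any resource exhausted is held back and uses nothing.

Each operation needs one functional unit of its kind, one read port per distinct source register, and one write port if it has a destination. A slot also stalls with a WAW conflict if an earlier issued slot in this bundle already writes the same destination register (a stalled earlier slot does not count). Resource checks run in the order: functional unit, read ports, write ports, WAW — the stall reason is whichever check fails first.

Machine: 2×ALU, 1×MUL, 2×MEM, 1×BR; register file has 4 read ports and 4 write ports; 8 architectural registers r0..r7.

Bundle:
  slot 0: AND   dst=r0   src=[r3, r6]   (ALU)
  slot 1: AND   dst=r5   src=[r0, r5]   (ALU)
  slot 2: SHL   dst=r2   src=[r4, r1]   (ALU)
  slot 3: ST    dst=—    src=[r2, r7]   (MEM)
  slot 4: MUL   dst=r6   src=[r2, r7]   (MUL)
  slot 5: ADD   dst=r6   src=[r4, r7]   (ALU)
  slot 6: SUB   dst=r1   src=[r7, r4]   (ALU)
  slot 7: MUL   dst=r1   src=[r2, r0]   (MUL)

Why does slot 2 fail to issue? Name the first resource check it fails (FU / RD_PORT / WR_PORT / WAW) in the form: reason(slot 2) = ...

slot 0 (ALU): ISSUE — free A1,Mu1,Ld2,B1 rp2 wp3
slot 1 (ALU): ISSUE — free A0,Mu1,Ld2,B1 rp0 wp2
slot 2 (ALU): stall FU — free A0,Mu1,Ld2,B1 rp0 wp2
slot 3 (MEM): stall RD_PORT — free A0,Mu1,Ld2,B1 rp0 wp2
slot 4 (MUL): stall RD_PORT — free A0,Mu1,Ld2,B1 rp0 wp2
slot 5 (ALU): stall FU — free A0,Mu1,Ld2,B1 rp0 wp2
slot 6 (ALU): stall FU — free A0,Mu1,Ld2,B1 rp0 wp2
slot 7 (MUL): stall RD_PORT — free A0,Mu1,Ld2,B1 rp0 wp2

reason(slot 2) = FU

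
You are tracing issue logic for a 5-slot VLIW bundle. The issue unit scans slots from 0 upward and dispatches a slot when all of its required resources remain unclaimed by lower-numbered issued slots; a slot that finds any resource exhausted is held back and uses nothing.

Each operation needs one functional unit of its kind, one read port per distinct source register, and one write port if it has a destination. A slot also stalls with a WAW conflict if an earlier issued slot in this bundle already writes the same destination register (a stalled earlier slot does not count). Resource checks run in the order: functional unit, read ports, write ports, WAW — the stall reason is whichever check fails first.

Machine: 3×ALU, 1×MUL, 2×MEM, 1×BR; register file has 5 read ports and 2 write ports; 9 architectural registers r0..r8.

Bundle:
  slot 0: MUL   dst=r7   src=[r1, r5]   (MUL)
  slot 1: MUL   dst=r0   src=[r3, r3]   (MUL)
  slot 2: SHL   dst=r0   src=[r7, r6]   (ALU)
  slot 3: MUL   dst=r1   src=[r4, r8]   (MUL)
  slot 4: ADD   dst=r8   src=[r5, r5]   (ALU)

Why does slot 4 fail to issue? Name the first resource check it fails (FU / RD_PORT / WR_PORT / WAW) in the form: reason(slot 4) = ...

(0) want 1×MUL +2rd +1wr — yes → AL3|MU0|ME2|BR1|rd3|wr1
(1) want 1×MUL +1rd +1wr — FU → AL3|MU0|ME2|BR1|rd3|wr1
(2) want 1×ALU +2rd +1wr — yes → AL2|MU0|ME2|BR1|rd1|wr0
(3) want 1×MUL +2rd +1wr — FU → AL2|MU0|ME2|BR1|rd1|wr0
(4) want 1×ALU +1rd +1wr — WR_PORT → AL2|MU0|ME2|BR1|rd1|wr0

reason(slot 4) = WR_PORT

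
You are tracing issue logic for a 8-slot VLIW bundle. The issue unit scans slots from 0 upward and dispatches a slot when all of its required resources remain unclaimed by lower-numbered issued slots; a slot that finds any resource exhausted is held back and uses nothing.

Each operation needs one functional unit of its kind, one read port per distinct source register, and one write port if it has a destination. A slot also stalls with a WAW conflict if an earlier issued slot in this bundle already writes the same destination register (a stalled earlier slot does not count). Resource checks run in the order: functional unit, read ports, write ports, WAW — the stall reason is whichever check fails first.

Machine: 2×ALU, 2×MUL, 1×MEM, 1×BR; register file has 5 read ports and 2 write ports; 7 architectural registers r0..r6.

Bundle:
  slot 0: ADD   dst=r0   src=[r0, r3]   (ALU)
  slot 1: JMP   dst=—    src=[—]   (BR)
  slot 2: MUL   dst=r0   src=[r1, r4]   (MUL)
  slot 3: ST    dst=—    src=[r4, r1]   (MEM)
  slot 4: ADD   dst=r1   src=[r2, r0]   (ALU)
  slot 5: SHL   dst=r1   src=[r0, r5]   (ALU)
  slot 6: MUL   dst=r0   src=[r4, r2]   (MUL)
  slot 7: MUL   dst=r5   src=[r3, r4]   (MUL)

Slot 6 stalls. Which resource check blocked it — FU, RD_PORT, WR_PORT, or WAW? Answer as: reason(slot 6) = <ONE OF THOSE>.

reason(slot 6) = RD_PORT

slot 0 (ALU): ISSUE — free A1,Mu2,Ld1,B1 rp3 wp1
slot 1 (BR): ISSUE — free A1,Mu2,Ld1,B0 rp3 wp1
slot 2 (MUL): stall WAW — free A1,Mu2,Ld1,B0 rp3 wp1
slot 3 (MEM): ISSUE — free A1,Mu2,Ld0,B0 rp1 wp1
slot 4 (ALU): stall RD_PORT — free A1,Mu2,Ld0,B0 rp1 wp1
slot 5 (ALU): stall RD_PORT — free A1,Mu2,Ld0,B0 rp1 wp1
slot 6 (MUL): stall RD_PORT — free A1,Mu2,Ld0,B0 rp1 wp1
slot 7 (MUL): stall RD_PORT — free A1,Mu2,Ld0,B0 rp1 wp1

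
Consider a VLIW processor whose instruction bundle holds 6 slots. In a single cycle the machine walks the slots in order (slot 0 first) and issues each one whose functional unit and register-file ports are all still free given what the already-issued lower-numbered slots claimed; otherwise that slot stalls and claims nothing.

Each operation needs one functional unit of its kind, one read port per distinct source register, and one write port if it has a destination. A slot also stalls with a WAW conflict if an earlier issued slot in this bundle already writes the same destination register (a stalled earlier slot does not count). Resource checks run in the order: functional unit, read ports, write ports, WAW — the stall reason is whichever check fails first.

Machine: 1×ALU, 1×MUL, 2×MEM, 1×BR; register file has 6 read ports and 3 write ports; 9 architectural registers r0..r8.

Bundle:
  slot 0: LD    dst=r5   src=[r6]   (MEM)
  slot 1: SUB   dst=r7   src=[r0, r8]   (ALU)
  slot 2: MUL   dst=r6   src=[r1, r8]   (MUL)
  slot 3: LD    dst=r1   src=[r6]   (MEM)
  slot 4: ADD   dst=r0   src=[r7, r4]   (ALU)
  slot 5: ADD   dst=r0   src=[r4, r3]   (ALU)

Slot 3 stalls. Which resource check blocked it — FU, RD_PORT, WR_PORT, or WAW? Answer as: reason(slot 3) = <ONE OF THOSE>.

reason(slot 3) = WR_PORT

  0. MEM→r5 ⇒ go  {1A/1Mu/1Ld/1B | 5r 2w}
  1. ALU→r7 ⇒ go  {0A/1Mu/1Ld/1B | 3r 1w}
  2. MUL→r6 ⇒ go  {0A/0Mu/1Ld/1B | 1r 0w}
  3. MEM→r1 ⇒ no(WR_PORT)  {0A/0Mu/1Ld/1B | 1r 0w}
  4. ALU→r0 ⇒ no(FU)  {0A/0Mu/1Ld/1B | 1r 0w}
  5. ALU→r0 ⇒ no(FU)  {0A/0Mu/1Ld/1B | 1r 0w}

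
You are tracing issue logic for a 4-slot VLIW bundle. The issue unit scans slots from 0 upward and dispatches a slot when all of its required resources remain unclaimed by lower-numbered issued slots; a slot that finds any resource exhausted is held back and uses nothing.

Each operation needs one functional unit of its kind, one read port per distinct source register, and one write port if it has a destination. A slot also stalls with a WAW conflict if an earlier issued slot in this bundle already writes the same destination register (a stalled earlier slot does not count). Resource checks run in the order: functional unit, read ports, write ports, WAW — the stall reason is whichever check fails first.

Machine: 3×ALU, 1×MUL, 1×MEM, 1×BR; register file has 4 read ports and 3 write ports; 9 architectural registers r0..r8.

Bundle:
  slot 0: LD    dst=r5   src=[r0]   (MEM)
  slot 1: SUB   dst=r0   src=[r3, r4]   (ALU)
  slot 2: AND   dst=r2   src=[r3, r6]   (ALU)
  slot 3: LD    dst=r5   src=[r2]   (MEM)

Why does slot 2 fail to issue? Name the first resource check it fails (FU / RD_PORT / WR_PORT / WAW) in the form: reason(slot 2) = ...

  0. MEM→r5 ⇒ go  {3A/1Mu/0Ld/1B | 3r 2w}
  1. ALU→r0 ⇒ go  {2A/1Mu/0Ld/1B | 1r 1w}
  2. ALU→r2 ⇒ no(RD_PORT)  {2A/1Mu/0Ld/1B | 1r 1w}
  3. MEM→r5 ⇒ no(FU)  {2A/1Mu/0Ld/1B | 1r 1w}

reason(slot 2) = RD_PORT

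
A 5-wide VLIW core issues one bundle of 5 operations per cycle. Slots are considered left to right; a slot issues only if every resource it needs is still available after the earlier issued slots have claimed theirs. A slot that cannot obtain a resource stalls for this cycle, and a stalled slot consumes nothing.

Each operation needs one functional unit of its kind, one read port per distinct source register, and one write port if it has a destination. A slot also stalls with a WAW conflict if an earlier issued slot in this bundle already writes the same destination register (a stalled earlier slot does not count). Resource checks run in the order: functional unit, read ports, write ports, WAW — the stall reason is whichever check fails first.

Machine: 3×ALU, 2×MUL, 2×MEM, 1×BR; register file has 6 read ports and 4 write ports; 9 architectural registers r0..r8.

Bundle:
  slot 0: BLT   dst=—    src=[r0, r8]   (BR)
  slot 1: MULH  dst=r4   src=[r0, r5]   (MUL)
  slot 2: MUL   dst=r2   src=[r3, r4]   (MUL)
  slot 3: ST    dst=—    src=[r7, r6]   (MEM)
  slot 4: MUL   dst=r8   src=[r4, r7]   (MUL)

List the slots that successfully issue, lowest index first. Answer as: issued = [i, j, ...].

[0] BR needs rd=2 wr=0: ok; after: ALU=3 MUL=2 MEM=2 BR=0, R=4, W=4
[1] MUL needs rd=2 wr=1: ok; after: ALU=3 MUL=1 MEM=2 BR=0, R=2, W=3
[2] MUL needs rd=2 wr=1: ok; after: ALU=3 MUL=0 MEM=2 BR=0, R=0, W=2
[3] MEM needs rd=2 wr=0: RD_PORT; after: ALU=3 MUL=0 MEM=2 BR=0, R=0, W=2
[4] MUL needs rd=2 wr=1: FU; after: ALU=3 MUL=0 MEM=2 BR=0, R=0, W=2

issued = [0, 1, 2]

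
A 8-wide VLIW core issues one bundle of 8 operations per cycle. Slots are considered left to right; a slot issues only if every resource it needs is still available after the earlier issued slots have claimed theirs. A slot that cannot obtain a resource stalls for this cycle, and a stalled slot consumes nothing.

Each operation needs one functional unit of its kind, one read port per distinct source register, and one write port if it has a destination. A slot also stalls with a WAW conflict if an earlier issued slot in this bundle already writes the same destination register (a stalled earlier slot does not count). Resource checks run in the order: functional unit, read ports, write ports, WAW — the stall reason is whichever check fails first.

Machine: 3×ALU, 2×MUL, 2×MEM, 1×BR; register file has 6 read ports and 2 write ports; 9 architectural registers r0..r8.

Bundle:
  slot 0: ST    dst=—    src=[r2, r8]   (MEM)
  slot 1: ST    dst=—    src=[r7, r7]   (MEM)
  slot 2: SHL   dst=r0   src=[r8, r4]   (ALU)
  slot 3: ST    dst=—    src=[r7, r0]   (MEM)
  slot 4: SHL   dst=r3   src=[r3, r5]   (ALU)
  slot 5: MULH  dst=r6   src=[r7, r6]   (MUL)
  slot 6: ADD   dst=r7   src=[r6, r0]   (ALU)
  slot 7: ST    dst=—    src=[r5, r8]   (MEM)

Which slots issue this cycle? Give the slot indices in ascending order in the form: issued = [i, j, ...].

issued = [0, 1, 2]

  0. MEM ⇒ go  {3A/2Mu/1Ld/1B | 4r 2w}
  1. MEM ⇒ go  {3A/2Mu/0Ld/1B | 3r 2w}
  2. ALU→r0 ⇒ go  {2A/2Mu/0Ld/1B | 1r 1w}
  3. MEM ⇒ no(FU)  {2A/2Mu/0Ld/1B | 1r 1w}
  4. ALU→r3 ⇒ no(RD_PORT)  {2A/2Mu/0Ld/1B | 1r 1w}
  5. MUL→r6 ⇒ no(RD_PORT)  {2A/2Mu/0Ld/1B | 1r 1w}
  6. ALU→r7 ⇒ no(RD_PORT)  {2A/2Mu/0Ld/1B | 1r 1w}
  7. MEM ⇒ no(FU)  {2A/2Mu/0Ld/1B | 1r 1w}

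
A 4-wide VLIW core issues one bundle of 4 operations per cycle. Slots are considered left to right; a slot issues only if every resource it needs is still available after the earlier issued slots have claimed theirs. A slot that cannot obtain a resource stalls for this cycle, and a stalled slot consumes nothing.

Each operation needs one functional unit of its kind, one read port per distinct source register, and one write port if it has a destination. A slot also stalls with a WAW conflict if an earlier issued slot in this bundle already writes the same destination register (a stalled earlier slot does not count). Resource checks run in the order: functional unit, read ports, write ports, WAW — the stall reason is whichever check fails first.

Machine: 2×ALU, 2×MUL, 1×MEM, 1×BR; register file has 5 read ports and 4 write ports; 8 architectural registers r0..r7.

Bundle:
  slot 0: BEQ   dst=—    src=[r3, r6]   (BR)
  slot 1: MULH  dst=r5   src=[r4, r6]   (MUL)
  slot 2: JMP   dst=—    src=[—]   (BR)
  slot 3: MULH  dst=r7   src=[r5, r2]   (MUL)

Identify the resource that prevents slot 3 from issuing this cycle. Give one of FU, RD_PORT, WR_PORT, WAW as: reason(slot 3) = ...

reason(slot 3) = RD_PORT

(0) want 1×BR +2rd +0wr — yes → AL2|MU2|ME1|BR0|rd3|wr4
(1) want 1×MUL +2rd +1wr — yes → AL2|MU1|ME1|BR0|rd1|wr3
(2) want 1×BR +0rd +0wr — FU → AL2|MU1|ME1|BR0|rd1|wr3
(3) want 1×MUL +2rd +1wr — RD_PORT → AL2|MU1|ME1|BR0|rd1|wr3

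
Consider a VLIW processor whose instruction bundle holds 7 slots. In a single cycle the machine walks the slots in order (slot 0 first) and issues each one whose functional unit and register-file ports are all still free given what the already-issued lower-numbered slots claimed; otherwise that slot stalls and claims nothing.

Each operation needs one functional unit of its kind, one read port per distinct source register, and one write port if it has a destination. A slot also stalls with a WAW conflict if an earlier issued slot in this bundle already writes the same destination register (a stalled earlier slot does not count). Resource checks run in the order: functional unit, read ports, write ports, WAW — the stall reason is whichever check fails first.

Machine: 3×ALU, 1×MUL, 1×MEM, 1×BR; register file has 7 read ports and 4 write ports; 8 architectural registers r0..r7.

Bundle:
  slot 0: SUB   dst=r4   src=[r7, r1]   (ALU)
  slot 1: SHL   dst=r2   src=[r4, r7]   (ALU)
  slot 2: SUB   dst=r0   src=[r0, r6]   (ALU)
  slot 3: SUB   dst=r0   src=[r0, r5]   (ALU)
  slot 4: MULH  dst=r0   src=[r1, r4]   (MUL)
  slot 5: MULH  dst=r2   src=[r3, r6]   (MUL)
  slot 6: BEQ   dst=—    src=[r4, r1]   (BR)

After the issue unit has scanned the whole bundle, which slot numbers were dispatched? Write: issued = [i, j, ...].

slot 0 (ALU): ISSUE — free A2,Mu1,Ld1,B1 rp5 wp3
slot 1 (ALU): ISSUE — free A1,Mu1,Ld1,B1 rp3 wp2
slot 2 (ALU): ISSUE — free A0,Mu1,Ld1,B1 rp1 wp1
slot 3 (ALU): stall FU — free A0,Mu1,Ld1,B1 rp1 wp1
slot 4 (MUL): stall RD_PORT — free A0,Mu1,Ld1,B1 rp1 wp1
slot 5 (MUL): stall RD_PORT — free A0,Mu1,Ld1,B1 rp1 wp1
slot 6 (BR): stall RD_PORT — free A0,Mu1,Ld1,B1 rp1 wp1

issued = [0, 1, 2]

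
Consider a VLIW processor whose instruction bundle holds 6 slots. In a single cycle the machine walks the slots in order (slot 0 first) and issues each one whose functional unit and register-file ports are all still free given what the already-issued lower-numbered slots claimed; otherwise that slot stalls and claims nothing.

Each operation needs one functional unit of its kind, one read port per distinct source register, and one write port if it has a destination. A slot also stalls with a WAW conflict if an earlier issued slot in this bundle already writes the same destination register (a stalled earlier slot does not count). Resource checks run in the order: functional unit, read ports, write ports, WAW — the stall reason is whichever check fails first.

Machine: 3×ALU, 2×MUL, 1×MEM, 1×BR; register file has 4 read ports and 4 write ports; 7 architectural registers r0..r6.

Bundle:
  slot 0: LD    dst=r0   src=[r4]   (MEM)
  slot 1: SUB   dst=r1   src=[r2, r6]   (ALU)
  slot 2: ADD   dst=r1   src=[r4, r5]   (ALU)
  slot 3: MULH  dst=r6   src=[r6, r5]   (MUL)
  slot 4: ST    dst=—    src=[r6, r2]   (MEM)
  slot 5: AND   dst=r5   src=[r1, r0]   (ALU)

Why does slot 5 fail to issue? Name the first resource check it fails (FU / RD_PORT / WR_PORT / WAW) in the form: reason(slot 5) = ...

reason(slot 5) = RD_PORT

  0. MEM→r0 ⇒ go  {3A/2Mu/0Ld/1B | 3r 3w}
  1. ALU→r1 ⇒ go  {2A/2Mu/0Ld/1B | 1r 2w}
  2. ALU→r1 ⇒ no(RD_PORT)  {2A/2Mu/0Ld/1B | 1r 2w}
  3. MUL→r6 ⇒ no(RD_PORT)  {2A/2Mu/0Ld/1B | 1r 2w}
  4. MEM ⇒ no(FU)  {2A/2Mu/0Ld/1B | 1r 2w}
  5. ALU→r5 ⇒ no(RD_PORT)  {2A/2Mu/0Ld/1B | 1r 2w}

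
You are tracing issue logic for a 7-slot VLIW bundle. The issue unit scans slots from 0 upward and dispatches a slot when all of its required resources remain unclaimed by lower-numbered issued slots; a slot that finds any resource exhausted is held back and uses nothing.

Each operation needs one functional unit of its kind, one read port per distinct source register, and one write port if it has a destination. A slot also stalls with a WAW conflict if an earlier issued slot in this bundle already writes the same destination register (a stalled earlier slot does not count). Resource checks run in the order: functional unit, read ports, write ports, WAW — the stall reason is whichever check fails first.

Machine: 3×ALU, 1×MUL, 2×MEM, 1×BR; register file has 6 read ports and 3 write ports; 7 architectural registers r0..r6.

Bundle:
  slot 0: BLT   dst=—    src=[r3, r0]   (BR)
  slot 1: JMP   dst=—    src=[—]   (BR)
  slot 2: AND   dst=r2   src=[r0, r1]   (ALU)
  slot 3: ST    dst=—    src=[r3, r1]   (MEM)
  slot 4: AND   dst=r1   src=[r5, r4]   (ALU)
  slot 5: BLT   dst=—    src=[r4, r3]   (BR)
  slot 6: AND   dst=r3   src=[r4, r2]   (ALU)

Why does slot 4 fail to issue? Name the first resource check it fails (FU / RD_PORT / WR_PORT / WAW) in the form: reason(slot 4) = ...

#0 BR src=r3,r0 dispatched  <A:3 Mu:1 Ld:2 B:0 rd:4 wr:3>
#1 BR src=- held:FU  <A:3 Mu:1 Ld:2 B:0 rd:4 wr:3>
#2 ALU src=r0,r1 dispatched  <A:2 Mu:1 Ld:2 B:0 rd:2 wr:2>
#3 MEM src=r3,r1 dispatched  <A:2 Mu:1 Ld:1 B:0 rd:0 wr:2>
#4 ALU src=r5,r4 held:RD_PORT  <A:2 Mu:1 Ld:1 B:0 rd:0 wr:2>
#5 BR src=r4,r3 held:FU  <A:2 Mu:1 Ld:1 B:0 rd:0 wr:2>
#6 ALU src=r4,r2 held:RD_PORT  <A:2 Mu:1 Ld:1 B:0 rd:0 wr:2>

reason(slot 4) = RD_PORT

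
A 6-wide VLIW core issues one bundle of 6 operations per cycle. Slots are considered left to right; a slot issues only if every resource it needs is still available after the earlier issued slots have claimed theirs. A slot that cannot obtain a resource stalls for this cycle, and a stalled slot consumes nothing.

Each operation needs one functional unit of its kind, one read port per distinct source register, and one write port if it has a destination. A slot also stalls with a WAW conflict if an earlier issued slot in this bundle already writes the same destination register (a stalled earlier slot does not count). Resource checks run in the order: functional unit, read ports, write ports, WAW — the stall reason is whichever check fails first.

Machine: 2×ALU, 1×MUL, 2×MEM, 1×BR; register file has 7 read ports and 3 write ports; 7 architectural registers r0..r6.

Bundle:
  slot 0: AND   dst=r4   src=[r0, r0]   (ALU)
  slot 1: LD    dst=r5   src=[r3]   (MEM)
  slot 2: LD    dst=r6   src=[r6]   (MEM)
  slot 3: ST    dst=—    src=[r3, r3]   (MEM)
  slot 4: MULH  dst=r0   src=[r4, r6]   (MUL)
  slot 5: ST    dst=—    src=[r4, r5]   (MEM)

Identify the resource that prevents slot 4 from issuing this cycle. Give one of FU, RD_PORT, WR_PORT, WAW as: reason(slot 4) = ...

#0 ALU src=r0,r0 dispatched  <A:1 Mu:1 Ld:2 B:1 rd:6 wr:2>
#1 MEM src=r3 dispatched  <A:1 Mu:1 Ld:1 B:1 rd:5 wr:1>
#2 MEM src=r6 dispatched  <A:1 Mu:1 Ld:0 B:1 rd:4 wr:0>
#3 MEM src=r3,r3 held:FU  <A:1 Mu:1 Ld:0 B:1 rd:4 wr:0>
#4 MUL src=r4,r6 held:WR_PORT  <A:1 Mu:1 Ld:0 B:1 rd:4 wr:0>
#5 MEM src=r4,r5 held:FU  <A:1 Mu:1 Ld:0 B:1 rd:4 wr:0>

reason(slot 4) = WR_PORT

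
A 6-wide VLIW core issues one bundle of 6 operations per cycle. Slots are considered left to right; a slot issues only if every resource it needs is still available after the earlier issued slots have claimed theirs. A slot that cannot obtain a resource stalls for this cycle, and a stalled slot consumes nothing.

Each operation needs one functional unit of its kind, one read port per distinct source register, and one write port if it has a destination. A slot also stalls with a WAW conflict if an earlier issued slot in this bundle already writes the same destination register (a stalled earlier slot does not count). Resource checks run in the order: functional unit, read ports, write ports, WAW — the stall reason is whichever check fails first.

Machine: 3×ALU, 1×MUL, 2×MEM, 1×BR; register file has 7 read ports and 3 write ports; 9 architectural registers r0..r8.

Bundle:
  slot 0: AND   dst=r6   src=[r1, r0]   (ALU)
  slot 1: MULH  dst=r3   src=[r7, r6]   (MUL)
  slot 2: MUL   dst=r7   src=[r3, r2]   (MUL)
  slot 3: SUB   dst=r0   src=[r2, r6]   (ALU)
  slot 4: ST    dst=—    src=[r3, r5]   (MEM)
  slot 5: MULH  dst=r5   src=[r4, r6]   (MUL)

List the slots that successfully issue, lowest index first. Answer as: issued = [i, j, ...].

slot 0 (ALU): ISSUE — free A2,Mu1,Ld2,B1 rp5 wp2
slot 1 (MUL): ISSUE — free A2,Mu0,Ld2,B1 rp3 wp1
slot 2 (MUL): stall FU — free A2,Mu0,Ld2,B1 rp3 wp1
slot 3 (ALU): ISSUE — free A1,Mu0,Ld2,B1 rp1 wp0
slot 4 (MEM): stall RD_PORT — free A1,Mu0,Ld2,B1 rp1 wp0
slot 5 (MUL): stall FU — free A1,Mu0,Ld2,B1 rp1 wp0

issued = [0, 1, 3]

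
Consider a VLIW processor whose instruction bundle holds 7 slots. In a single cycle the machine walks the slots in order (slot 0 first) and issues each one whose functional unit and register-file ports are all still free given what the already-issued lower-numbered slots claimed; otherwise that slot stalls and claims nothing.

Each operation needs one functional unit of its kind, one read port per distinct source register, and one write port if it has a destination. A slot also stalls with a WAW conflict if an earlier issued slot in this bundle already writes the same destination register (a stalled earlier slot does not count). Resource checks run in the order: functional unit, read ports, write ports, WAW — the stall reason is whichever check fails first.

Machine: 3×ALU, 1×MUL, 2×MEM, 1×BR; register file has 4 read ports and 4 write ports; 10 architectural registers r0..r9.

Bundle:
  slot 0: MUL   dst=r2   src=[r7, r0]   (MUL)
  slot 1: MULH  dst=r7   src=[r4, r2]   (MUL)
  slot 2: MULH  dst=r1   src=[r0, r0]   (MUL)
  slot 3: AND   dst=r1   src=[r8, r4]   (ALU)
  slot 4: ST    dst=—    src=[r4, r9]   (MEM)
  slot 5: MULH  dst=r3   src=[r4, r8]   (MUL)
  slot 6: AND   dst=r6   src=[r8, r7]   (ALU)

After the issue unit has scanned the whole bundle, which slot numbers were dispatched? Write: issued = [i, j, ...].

#0 MUL src=r7,r0 dispatched  <A:3 Mu:0 Ld:2 B:1 rd:2 wr:3>
#1 MUL src=r4,r2 held:FU  <A:3 Mu:0 Ld:2 B:1 rd:2 wr:3>
#2 MUL src=r0,r0 held:FU  <A:3 Mu:0 Ld:2 B:1 rd:2 wr:3>
#3 ALU src=r8,r4 dispatched  <A:2 Mu:0 Ld:2 B:1 rd:0 wr:2>
#4 MEM src=r4,r9 held:RD_PORT  <A:2 Mu:0 Ld:2 B:1 rd:0 wr:2>
#5 MUL src=r4,r8 held:FU  <A:2 Mu:0 Ld:2 B:1 rd:0 wr:2>
#6 ALU src=r8,r7 held:RD_PORT  <A:2 Mu:0 Ld:2 B:1 rd:0 wr:2>

issued = [0, 3]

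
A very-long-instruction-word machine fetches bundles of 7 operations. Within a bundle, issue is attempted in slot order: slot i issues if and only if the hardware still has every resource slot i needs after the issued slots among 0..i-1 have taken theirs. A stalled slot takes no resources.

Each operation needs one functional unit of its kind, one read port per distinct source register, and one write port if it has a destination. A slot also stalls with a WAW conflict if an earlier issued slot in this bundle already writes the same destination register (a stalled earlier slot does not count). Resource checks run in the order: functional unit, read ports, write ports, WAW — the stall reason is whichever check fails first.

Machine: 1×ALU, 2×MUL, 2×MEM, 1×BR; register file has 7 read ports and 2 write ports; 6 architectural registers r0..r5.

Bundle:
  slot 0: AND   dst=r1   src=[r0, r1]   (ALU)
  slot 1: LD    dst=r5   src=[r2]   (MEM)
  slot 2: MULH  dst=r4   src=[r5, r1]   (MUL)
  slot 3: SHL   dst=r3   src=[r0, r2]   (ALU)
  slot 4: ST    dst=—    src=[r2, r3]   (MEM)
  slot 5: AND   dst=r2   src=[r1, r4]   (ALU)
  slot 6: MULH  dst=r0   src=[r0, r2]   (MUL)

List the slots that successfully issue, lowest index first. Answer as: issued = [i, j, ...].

#0 ALU src=r0,r1 dispatched  <A:0 Mu:2 Ld:2 B:1 rd:5 wr:1>
#1 MEM src=r2 dispatched  <A:0 Mu:2 Ld:1 B:1 rd:4 wr:0>
#2 MUL src=r5,r1 held:WR_PORT  <A:0 Mu:2 Ld:1 B:1 rd:4 wr:0>
#3 ALU src=r0,r2 held:FU  <A:0 Mu:2 Ld:1 B:1 rd:4 wr:0>
#4 MEM src=r2,r3 dispatched  <A:0 Mu:2 Ld:0 B:1 rd:2 wr:0>
#5 ALU src=r1,r4 held:FU  <A:0 Mu:2 Ld:0 B:1 rd:2 wr:0>
#6 MUL src=r0,r2 held:WR_PORT  <A:0 Mu:2 Ld:0 B:1 rd:2 wr:0>

issued = [0, 1, 4]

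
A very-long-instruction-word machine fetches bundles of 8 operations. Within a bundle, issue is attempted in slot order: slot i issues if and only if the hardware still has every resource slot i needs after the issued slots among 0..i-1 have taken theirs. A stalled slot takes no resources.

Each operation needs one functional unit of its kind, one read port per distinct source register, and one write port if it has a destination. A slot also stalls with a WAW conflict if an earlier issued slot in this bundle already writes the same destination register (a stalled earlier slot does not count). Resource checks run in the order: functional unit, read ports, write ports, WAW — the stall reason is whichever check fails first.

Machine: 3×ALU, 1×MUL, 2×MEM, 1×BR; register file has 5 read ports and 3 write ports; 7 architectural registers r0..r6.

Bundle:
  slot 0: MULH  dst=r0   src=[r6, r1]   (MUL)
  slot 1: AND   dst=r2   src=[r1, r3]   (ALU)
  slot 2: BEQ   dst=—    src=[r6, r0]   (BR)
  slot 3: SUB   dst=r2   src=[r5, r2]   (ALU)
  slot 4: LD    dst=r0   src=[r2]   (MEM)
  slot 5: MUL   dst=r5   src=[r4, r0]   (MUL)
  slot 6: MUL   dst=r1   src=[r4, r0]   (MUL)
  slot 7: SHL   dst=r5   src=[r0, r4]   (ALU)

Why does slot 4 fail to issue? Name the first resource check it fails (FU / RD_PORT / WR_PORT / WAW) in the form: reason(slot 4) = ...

reason(slot 4) = WAW

#0 MUL src=r6,r1 dispatched  <A:3 Mu:0 Ld:2 B:1 rd:3 wr:2>
#1 ALU src=r1,r3 dispatched  <A:2 Mu:0 Ld:2 B:1 rd:1 wr:1>
#2 BR src=r6,r0 held:RD_PORT  <A:2 Mu:0 Ld:2 B:1 rd:1 wr:1>
#3 ALU src=r5,r2 held:RD_PORT  <A:2 Mu:0 Ld:2 B:1 rd:1 wr:1>
#4 MEM src=r2 held:WAW  <A:2 Mu:0 Ld:2 B:1 rd:1 wr:1>
#5 MUL src=r4,r0 held:FU  <A:2 Mu:0 Ld:2 B:1 rd:1 wr:1>
#6 MUL src=r4,r0 held:FU  <A:2 Mu:0 Ld:2 B:1 rd:1 wr:1>
#7 ALU src=r0,r4 held:RD_PORT  <A:2 Mu:0 Ld:2 B:1 rd:1 wr:1>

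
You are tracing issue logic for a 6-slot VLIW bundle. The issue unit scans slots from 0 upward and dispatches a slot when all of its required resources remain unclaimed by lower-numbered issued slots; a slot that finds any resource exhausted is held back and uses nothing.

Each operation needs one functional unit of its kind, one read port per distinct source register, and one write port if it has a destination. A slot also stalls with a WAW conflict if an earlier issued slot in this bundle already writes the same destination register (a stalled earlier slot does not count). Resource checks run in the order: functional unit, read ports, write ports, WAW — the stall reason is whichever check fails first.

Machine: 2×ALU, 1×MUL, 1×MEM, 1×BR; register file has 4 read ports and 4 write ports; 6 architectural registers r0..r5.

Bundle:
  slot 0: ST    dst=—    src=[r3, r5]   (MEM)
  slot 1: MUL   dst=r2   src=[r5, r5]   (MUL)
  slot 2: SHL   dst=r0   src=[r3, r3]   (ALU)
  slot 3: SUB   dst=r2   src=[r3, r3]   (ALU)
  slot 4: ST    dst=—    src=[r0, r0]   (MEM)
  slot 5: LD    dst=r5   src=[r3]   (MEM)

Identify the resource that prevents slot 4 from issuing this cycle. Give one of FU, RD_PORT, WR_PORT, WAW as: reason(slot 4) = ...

slot 0 (MEM): ISSUE — free A2,Mu1,Ld0,B1 rp2 wp4
slot 1 (MUL): ISSUE — free A2,Mu0,Ld0,B1 rp1 wp3
slot 2 (ALU): ISSUE — free A1,Mu0,Ld0,B1 rp0 wp2
slot 3 (ALU): stall RD_PORT — free A1,Mu0,Ld0,B1 rp0 wp2
slot 4 (MEM): stall FU — free A1,Mu0,Ld0,B1 rp0 wp2
slot 5 (MEM): stall FU — free A1,Mu0,Ld0,B1 rp0 wp2

reason(slot 4) = FU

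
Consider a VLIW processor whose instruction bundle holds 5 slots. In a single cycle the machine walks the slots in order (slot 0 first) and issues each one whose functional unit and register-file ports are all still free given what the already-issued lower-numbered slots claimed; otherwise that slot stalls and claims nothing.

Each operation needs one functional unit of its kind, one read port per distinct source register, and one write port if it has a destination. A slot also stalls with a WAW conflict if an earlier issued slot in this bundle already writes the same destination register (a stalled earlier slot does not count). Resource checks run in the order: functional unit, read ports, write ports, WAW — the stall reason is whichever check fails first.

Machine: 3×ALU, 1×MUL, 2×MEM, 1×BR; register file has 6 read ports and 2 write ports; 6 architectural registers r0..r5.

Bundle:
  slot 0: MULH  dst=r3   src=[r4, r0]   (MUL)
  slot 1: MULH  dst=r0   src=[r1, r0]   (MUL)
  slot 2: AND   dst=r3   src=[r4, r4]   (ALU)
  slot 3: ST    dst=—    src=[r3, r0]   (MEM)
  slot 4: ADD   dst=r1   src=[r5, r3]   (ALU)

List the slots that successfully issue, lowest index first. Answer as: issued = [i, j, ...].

#0 MUL src=r4,r0 dispatched  <A:3 Mu:0 Ld:2 B:1 rd:4 wr:1>
#1 MUL src=r1,r0 held:FU  <A:3 Mu:0 Ld:2 B:1 rd:4 wr:1>
#2 ALU src=r4,r4 held:WAW  <A:3 Mu:0 Ld:2 B:1 rd:4 wr:1>
#3 MEM src=r3,r0 dispatched  <A:3 Mu:0 Ld:1 B:1 rd:2 wr:1>
#4 ALU src=r5,r3 dispatched  <A:2 Mu:0 Ld:1 B:1 rd:0 wr:0>

issued = [0, 3, 4]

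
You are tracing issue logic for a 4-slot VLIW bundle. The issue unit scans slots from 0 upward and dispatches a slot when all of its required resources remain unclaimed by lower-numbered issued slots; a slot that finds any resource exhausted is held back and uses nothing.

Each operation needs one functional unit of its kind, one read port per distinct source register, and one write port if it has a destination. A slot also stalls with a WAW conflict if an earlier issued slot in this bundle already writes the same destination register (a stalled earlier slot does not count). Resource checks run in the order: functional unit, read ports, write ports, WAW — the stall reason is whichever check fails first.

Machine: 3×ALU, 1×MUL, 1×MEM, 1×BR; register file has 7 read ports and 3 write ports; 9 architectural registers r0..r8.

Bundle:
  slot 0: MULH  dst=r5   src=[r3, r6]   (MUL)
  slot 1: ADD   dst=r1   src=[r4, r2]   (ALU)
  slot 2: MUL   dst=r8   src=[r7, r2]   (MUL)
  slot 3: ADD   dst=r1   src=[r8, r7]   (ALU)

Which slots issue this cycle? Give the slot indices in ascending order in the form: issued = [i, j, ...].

slot 0 (MUL): ISSUE — free A3,Mu0,Ld1,B1 rp5 wp2
slot 1 (ALU): ISSUE — free A2,Mu0,Ld1,B1 rp3 wp1
slot 2 (MUL): stall FU — free A2,Mu0,Ld1,B1 rp3 wp1
slot 3 (ALU): stall WAW — free A2,Mu0,Ld1,B1 rp3 wp1

issued = [0, 1]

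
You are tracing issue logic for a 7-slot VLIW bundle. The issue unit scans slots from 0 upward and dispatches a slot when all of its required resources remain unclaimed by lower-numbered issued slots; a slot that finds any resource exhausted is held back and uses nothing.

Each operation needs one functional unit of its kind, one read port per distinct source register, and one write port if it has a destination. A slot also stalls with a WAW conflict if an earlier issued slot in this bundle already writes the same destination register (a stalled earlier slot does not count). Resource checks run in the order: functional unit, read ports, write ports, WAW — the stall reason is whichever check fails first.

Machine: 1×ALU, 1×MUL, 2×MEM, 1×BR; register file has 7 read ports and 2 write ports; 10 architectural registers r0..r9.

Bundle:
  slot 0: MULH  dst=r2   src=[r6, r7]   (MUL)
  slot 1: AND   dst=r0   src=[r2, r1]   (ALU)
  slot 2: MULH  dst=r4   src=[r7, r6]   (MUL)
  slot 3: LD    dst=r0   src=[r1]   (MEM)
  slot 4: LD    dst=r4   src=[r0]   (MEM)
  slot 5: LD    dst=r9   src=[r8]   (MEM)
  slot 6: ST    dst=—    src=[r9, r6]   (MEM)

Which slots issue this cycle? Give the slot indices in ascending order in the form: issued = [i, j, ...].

issued = [0, 1, 6]

  0. MUL→r2 ⇒ go  {1A/0Mu/2Ld/1B | 5r 1w}
  1. ALU→r0 ⇒ go  {0A/0Mu/2Ld/1B | 3r 0w}
  2. MUL→r4 ⇒ no(FU)  {0A/0Mu/2Ld/1B | 3r 0w}
  3. MEM→r0 ⇒ no(WR_PORT)  {0A/0Mu/2Ld/1B | 3r 0w}
  4. MEM→r4 ⇒ no(WR_PORT)  {0A/0Mu/2Ld/1B | 3r 0w}
  5. MEM→r9 ⇒ no(WR_PORT)  {0A/0Mu/2Ld/1B | 3r 0w}
  6. MEM ⇒ go  {0A/0Mu/1Ld/1B | 1r 0w}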